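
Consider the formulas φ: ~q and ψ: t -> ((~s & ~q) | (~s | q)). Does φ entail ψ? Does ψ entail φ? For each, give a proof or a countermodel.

Neither direction holds.

(→) This fails. Under t = T, s = T, q = F, the left side is true but the right side is false.

(←) This fails. Under t = F, s = F, q = T, the left side is false but the right side is true.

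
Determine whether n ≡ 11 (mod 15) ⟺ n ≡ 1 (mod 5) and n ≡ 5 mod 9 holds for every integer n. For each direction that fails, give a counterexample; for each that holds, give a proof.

Only the reverse direction holds.

(⇐) If n ≡ 1 (mod 5) and n ≡ 5 (mod 9), then by the Chinese remainder theorem n ≡ 41 (mod 45). Since 41 ≡ 11 (mod 15) and 15 ∣ 45, we get n ≡ 11 (mod 15).

(⇒) This fails: n = 26 gives 26 ≡ 11 (mod 15) but 26 ≡ 8 (mod 9), so the conjunction on the right does not hold.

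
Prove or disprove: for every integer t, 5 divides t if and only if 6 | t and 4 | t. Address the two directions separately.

Forward direction. This fails: take t = 5. Certainly 5 ∣ 5, but 6 ∤ 5.

Converse. This fails: take t = 12. Both 6 ∣ 12 and 4 ∣ 12, yet 12 is not a multiple of 5 (since 12 = 2·5 + 2), so 5 ∤ 12.

Neither implication holds.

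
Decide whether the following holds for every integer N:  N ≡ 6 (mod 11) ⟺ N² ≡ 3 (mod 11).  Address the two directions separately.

The forward direction holds; the converse fails.

Forward direction. Suppose N ≡ 6 (mod 11). Write N = 11j + 6. Then (11j + 6)² = 121j² + 132j + 36 = 11(11j² + 12j + 3) + 3, so N² ≡ 3 (mod 11).

Converse. This fails: take N = 5. Then 5² = 25 ≡ 3 (mod 11), yet 5 ≡ 5 (mod 11), not 6.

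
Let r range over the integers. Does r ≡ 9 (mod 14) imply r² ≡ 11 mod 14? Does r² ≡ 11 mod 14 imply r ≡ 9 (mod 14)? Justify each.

Only the forward direction holds.

[⇒] Suppose r ≡ 9 (mod 14). Write r = 14j + 9. Then (14j + 9)² = 196j² + 252j + 81 = 14(14j² + 18j + 5) + 11, so r² ≡ 11 (mod 14).

[⇐] This fails: take r = 5. Then 5² = 25 ≡ 11 (mod 14), yet 5 ≡ 5 (mod 14), not 9.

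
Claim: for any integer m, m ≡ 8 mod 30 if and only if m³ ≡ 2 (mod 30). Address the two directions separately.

Both implications hold.

(⇒) Suppose m ≡ 8 mod 30. Write m = 30j + 8. Then (30j + 8)³ = 27000j³ + 21600j² + 5760j + 512 = 30(900j³ + 720j² + 192j + 17) + 2, so m³ ≡ 2 (mod 30).

(⇐) Conversely, suppose m³ ≡ 2 (mod 30). The only residue r in {0, …, 29} with r³ ≡ 2 (mod 30) is r = 8, so m ≡ 8 (mod 30).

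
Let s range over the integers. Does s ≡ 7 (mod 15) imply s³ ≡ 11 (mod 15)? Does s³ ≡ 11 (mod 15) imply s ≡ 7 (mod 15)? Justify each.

(⇒) fails and (⇐) fails.

(⇒) This fails: take s = 7. Then 7 ≡ 7 (mod 15), but 7³ = 343 ≡ 13 (mod 15), not 11.

(⇐) This fails: take s = 11. Then 11³ = 1331 ≡ 11 (mod 15), yet 11 ≡ 11 (mod 15), not 7.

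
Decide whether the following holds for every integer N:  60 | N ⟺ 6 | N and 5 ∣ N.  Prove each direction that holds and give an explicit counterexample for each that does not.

Only the forward direction holds.

(⇒) If 60 ∣ N, write N = 60q. Since 60 = 10·6, N = 6·(10q), so 6 ∣ N; and since 60 = 12·5, N = 5·(12q), so 5 ∣ N.

(⇐) This fails: take N = 30. Both 6 ∣ 30 and 5 ∣ 30, yet 30 is not a multiple of 60 (since 30 = 0·60 + 30), so 60 ∤ 30.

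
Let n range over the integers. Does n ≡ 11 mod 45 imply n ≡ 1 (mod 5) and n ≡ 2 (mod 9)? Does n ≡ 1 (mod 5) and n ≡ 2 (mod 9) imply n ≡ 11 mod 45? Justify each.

Both implications hold.

(⇒) Suppose n ≡ 11 (mod 45); write n = 45j + 11. Since 5 ∣ 45, reducing mod 5 gives n ≡ 11 ≡ 1 (mod 5); since 9 ∣ 45, reducing mod 9 gives n ≡ 11 ≡ 2 (mod 9).

(⇐) Conversely, if n ≡ 1 (mod 5) and n ≡ 2 (mod 9), then by the Chinese remainder theorem n ≡ 11 (mod 45). This is exactly n ≡ 11 (mod 45).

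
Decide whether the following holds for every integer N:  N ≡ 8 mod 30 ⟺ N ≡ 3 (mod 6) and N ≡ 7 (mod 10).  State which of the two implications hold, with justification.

(→) This fails: N = 8 gives 8 ≡ 8 (mod 30) but 8 ≡ 2 (mod 6), so the conjunction on the right does not hold.

(←) This fails: N = 27 satisfies both congruences on the right (27 ≡ 3 mod 6 and 27 ≡ 7 mod 10) yet 27 ≡ 27 (mod 30), not 8.

(⇒) fails and (⇐) fails.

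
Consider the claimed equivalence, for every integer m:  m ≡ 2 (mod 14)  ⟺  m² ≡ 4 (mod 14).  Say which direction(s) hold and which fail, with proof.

(→) Suppose m ≡ 2 (mod 14). Write m = 14j + 2. Then (14j + 2)² = 196j² + 56j + 4 = 14(14j² + 4j) + 4, so m² ≡ 4 (mod 14).

(←) This fails: take m = 12. Then 12² = 144 ≡ 4 (mod 14), yet 12 ≡ 12 (mod 14), not 2.

Not equivalent: only (⇒) holds.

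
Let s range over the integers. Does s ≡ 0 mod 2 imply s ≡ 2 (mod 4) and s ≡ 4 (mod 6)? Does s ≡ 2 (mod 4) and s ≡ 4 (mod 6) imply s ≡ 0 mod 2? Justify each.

(⇒) fails; (⇐) holds.

Forward direction. This fails: s = 0 gives 0 ≡ 0 (mod 2) but 0 ≡ 0 (mod 4), so the conjunction on the right does not hold.

Converse. If s ≡ 2 (mod 4) and s ≡ 4 (mod 6), then by the Chinese remainder theorem s ≡ 10 (mod 12). Since 10 ≡ 0 (mod 2) and 2 ∣ 12, we get s ≡ 0 (mod 2).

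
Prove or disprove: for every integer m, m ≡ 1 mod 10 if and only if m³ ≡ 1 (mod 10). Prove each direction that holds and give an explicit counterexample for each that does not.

(→) Suppose m ≡ 1 mod 10. Write m = 10j + 1. Then (10j + 1)³ = 1000j³ + 300j² + 30j + 1 = 10(100j³ + 30j² + 3j) + 1, so m³ ≡ 1 (mod 10).

(←) For the converse, argue contrapositively. If m ≢ 1 (mod 10), then m is congruent to one of 0, 2, 3, 4, 5, 6, 7, 8, 9 modulo 10, and these give m³ ≡ 0, 8, 7, 4, 5, 6, 3, 2, 9 respectively — never 1.

Both directions hold.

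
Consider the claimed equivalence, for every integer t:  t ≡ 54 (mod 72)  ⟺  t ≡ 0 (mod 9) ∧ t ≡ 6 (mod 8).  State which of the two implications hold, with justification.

Both implications hold.

(⇒) Suppose t ≡ 54 (mod 72); write t = 72j + 54. Since 9 ∣ 72, reducing mod 9 gives t ≡ 54 ≡ 0 (mod 9); since 8 ∣ 72, reducing mod 8 gives t ≡ 54 ≡ 6 (mod 8).

(⇐) Conversely, if t ≡ 0 (mod 9) and t ≡ 6 (mod 8), then by the Chinese remainder theorem t ≡ 54 (mod 72). This is exactly t ≡ 54 (mod 72).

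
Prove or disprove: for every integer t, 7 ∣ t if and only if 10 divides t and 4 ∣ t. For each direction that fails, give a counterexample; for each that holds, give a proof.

[⇒] This fails: take t = 7. Certainly 7 ∣ 7, but 10 ∤ 7.

[⇐] This fails: take t = 20. Both 10 ∣ 20 and 4 ∣ 20, yet 20 is not a multiple of 7 (since 20 = 2·7 + 6), so 7 ∤ 20.

(⇒) fails and (⇐) fails.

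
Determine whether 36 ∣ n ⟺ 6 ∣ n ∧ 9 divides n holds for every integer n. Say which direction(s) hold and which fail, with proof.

(⟹) If 36 ∣ n, write n = 36q. Since 36 = 6·6, n = 6·(6q), so 6 ∣ n; and since 36 = 4·9, n = 9·(4q), so 9 ∣ n.

(⟸) This fails: take n = 18. Both 6 ∣ 18 and 9 ∣ 18, yet 18 is not a multiple of 36 (since 18 = 0·36 + 18), so 36 ∤ 18.

Not equivalent: only (⇒) holds.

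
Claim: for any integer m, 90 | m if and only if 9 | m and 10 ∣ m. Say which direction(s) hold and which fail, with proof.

(⟹) If 90 ∣ m, write m = 90q. Since 90 = 10·9, m = 9·(10q), so 9 ∣ m; and since 90 = 9·10, m = 10·(9q), so 10 ∣ m.

(⟸) Suppose 9 ∣ m and 10 ∣ m. Any common multiple of 9 and 10 is a multiple of their lcm; here gcd(9, 10) = 1, so lcm(9, 10) = 9·10 = 90, so 90 ∣ m.

Equivalent; both directions hold.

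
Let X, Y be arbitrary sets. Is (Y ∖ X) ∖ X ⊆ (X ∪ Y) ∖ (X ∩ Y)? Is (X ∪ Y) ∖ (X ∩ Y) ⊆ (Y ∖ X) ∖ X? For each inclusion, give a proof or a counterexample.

Only the forward inclusion holds.

(⟸) This inclusion fails. Take X = {1}, Y = ∅; then 1 ∈ (X ∪ Y) ∖ (X ∩ Y) but 1 ∉ (Y ∖ X) ∖ X.

(⟹) Let x ∈ (Y ∖ X) ∖ X. Then x ∈ Y and x ∉ X, from which x ∈ (X ∪ Y) ∖ (X ∩ Y).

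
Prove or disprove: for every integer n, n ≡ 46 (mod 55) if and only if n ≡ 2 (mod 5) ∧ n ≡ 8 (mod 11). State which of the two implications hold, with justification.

Neither direction holds.

[⇒] This fails: n = 46 gives 46 ≡ 46 (mod 55) but 46 ≡ 1 (mod 5), so the conjunction on the right does not hold.

[⇐] This fails: n = 52 satisfies both congruences on the right (52 ≡ 2 mod 5 and 52 ≡ 8 mod 11) yet 52 ≡ 52 (mod 55), not 46.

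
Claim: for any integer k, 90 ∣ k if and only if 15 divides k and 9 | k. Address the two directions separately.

[⇐] This fails: take k = 45. Both 15 ∣ 45 and 9 ∣ 45, yet 45 is not a multiple of 90 (since 45 = 0·90 + 45), so 90 ∤ 45.

[⇒] If 90 ∣ k, write k = 90q. Since 90 = 6·15, k = 15·(6q), so 15 ∣ k; and since 90 = 10·9, k = 9·(10q), so 9 ∣ k.

(⇒) holds; (⇐) fails.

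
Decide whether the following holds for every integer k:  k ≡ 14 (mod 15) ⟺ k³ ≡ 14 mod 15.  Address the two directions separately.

Both implications hold.

Forward direction. Suppose k ≡ 14 (mod 15). Write k = 15j + 14. Then (15j + 14)³ = 3375j³ + 9450j² + 8820j + 2744 = 15(225j³ + 630j² + 588j + 182) + 14, so k³ ≡ 14 (mod 15).

Converse. Suppose k³ ≡ 14 (mod 15). The only residue r in {0, …, 14} with r³ ≡ 14 (mod 15) is r = 14, so k ≡ 14 (mod 15).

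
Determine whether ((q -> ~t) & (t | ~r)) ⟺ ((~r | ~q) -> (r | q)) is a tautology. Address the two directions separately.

(⟹) This fails. Under q = F, t = F, r = F, the left side is true but the right side is false.

(⟸) This fails. Under q = T, t = T, r = F, the left side is false but the right side is true.

Both directions fail.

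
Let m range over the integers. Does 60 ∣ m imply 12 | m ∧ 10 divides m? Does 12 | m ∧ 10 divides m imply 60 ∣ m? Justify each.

Forward direction. If 60 ∣ m, write m = 60q. Since 60 = 5·12, m = 12·(5q), so 12 ∣ m; and since 60 = 6·10, m = 10·(6q), so 10 ∣ m.

Converse. Suppose 12 ∣ m and 10 ∣ m. Any common multiple of 12 and 10 is a multiple of their lcm; here lcm(12, 10) = 12·10/gcd(12, 10) = 120/2 = 60, so 60 ∣ m.

The biconditional holds.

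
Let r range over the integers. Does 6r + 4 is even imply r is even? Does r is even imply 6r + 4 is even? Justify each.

The forward direction fails; the converse holds.

(⟹) This fails: take r = 3. Then 6r + 4 = 22, which is even, yet r = 3 is odd, not even.

(⟸) Suppose r is even. Since 6 is even, 6r is even for every r, so 6r + 4 has the same parity as 4, which is even. Hence 6r + 4 is even.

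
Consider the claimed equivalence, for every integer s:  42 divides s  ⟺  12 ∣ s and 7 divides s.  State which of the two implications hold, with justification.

Not equivalent: only (⇐) holds.

[⇒] This fails: take s = 42. Certainly 42 ∣ 42, but 12 ∤ 42.

[⇐] Suppose 12 ∣ s and 7 ∣ s. Any common multiple of 12 and 7 is a multiple of their lcm; here gcd(12, 7) = 1, so lcm(12, 7) = 12·7 = 84, so 84 ∣ s. Since 42 ∣ 84, it follows that 42 ∣ s.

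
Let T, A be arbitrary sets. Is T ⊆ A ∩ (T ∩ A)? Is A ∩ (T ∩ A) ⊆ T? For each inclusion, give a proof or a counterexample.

(⊇) Let x ∈ A ∩ (T ∩ A). Then x ∈ T ∩ A, from which x ∈ T.

(⊆) This inclusion fails. Take T = {1}, A = ∅; then 1 ∈ T but 1 ∉ A ∩ (T ∩ A).

Only the reverse inclusion holds.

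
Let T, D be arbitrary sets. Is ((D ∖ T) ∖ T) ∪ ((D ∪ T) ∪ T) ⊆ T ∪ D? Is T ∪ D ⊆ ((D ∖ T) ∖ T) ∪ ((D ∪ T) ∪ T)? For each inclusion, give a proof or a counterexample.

The two sets are equal.

(⟸) Let x ∈ T ∪ D. Then either x ∈ T and x ∉ D; or x ∈ D and x ∉ T; or x ∈ T ∩ D. In each case x ∈ ((D ∖ T) ∖ T) ∪ ((D ∪ T) ∪ T), so T ∪ D ⊆ ((D ∖ T) ∖ T) ∪ ((D ∪ T) ∪ T).

(⟹) Let x ∈ ((D ∖ T) ∖ T) ∪ ((D ∪ T) ∪ T). Then either x ∈ T and x ∉ D; or x ∈ D and x ∉ T; or x ∈ T ∩ D. In each case x ∈ T ∪ D, so ((D ∖ T) ∖ T) ∪ ((D ∪ T) ∪ T) ⊆ T ∪ D.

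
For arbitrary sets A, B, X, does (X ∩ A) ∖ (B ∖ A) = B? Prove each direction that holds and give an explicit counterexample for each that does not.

(⊆) This inclusion fails. Take A = {1}, B = ∅, X = {1}; then 1 ∈ (X ∩ A) ∖ (B ∖ A) but 1 ∉ B.

(⊇) This inclusion fails. Take A = ∅, B = {1}, X = ∅; then 1 ∈ B but 1 ∉ (X ∩ A) ∖ (B ∖ A).

Neither inclusion holds.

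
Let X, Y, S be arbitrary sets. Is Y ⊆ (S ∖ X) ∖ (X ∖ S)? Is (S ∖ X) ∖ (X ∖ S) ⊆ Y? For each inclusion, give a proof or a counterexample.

Neither inclusion holds.

(⟹) This inclusion fails. Take X = ∅, Y = {1}, S = ∅; then 1 ∈ Y but 1 ∉ (S ∖ X) ∖ (X ∖ S).

(⟸) This inclusion fails. Take X = ∅, Y = ∅, S = {1}; then 1 ∈ (S ∖ X) ∖ (X ∖ S) but 1 ∉ Y.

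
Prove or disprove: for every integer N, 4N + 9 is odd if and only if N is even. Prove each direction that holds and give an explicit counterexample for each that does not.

(←) Suppose N is even. Since 4 is even, 4N is even for every N, so 4N + 9 has the same parity as 9, which is odd. Hence 4N + 9 is odd.

(→) This fails: take N = 7. Then 4N + 9 = 37, which is odd, yet N = 7 is odd, not even.

Only the reverse direction holds.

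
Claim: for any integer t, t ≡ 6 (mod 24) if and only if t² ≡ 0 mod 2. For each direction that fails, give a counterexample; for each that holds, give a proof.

Forward direction. Suppose t ≡ 6 (mod 24). Then t² ≡ 6² = 36 (mod 24), and since 2 ∣ 24, also t² ≡ 0 (mod 2).

Converse. This fails: take t = 0. Then 0² = 0 ≡ 0 (mod 2), yet 0 ≡ 0 (mod 24), not 6.

(⇒) holds; (⇐) fails.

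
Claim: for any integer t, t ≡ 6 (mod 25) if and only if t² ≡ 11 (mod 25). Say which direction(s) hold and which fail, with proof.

The forward direction holds; the converse fails.

(⟹) Suppose t ≡ 6 (mod 25). Write t = 25j + 6. Then (25j + 6)² = 625j² + 300j + 36 = 25(25j² + 12j + 1) + 11, so t² ≡ 11 (mod 25).

(⟸) This fails: take t = 19. Then 19² = 361 ≡ 11 (mod 25), yet 19 ≡ 19 (mod 25), not 6.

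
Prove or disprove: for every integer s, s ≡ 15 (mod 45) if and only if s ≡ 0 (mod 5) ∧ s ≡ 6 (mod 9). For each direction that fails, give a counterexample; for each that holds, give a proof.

Both directions hold.

(→) Suppose s ≡ 15 (mod 45); write s = 45j + 15. Since 5 ∣ 45, reducing mod 5 gives s ≡ 15 ≡ 0 (mod 5); since 9 ∣ 45, reducing mod 9 gives s ≡ 15 ≡ 6 (mod 9).

(←) Conversely, if s ≡ 0 (mod 5) and s ≡ 6 (mod 9), then by the Chinese remainder theorem s ≡ 15 (mod 45). This is exactly s ≡ 15 (mod 45).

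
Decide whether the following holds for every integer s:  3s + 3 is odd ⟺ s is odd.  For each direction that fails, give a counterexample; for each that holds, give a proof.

Neither implication holds.

(→) This fails: s = 4 gives 3s + 3 = 15, which is odd, but 4 is even, not odd.

(←) This also fails: s = 5 is odd, but 3s + 3 = 18 is even, not odd.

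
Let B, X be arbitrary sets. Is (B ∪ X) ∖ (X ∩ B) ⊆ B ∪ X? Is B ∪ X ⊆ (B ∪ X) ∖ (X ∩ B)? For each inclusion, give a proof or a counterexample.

The sets are not equal: only the forward inclusion holds.

(⟸) This inclusion fails. Take B = {1}, X = {1}; then 1 ∈ B ∪ X but 1 ∉ (B ∪ X) ∖ (X ∩ B).

(⟹) Let x ∈ (B ∪ X) ∖ (X ∩ B). Then either x ∈ B and x ∉ X; or x ∈ X and x ∉ B. In each case x ∈ B ∪ X, so (B ∪ X) ∖ (X ∩ B) ⊆ B ∪ X.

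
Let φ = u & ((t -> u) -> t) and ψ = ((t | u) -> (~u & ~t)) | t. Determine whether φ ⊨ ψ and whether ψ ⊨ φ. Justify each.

Forward direction. Assume the antecedent. If u is true, the antecedent forces (u = T, t = T), and ((t | u) -> (~u & ~t)) | t holds there. If u is false, the antecedent cannot hold. Either way ((t | u) -> (~u & ~t)) | t holds.

Converse. This fails. Under u = F, t = F, the left side is false but the right side is true.

The forward direction holds; the converse fails.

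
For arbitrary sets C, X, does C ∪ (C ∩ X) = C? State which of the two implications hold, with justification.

Both inclusions hold.

Forward inclusion. Let x ∈ C ∪ (C ∩ X). Then either x ∈ C and x ∉ X; or x ∈ C ∩ X. In each case x ∈ C, so C ∪ (C ∩ X) ⊆ C.

Reverse inclusion. Let x ∈ C. Then either x ∈ C and x ∉ X; or x ∈ C ∩ X. In each case x ∈ C ∪ (C ∩ X), so C ⊆ C ∪ (C ∩ X).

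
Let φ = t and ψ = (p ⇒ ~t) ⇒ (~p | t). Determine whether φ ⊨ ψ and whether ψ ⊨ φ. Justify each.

Converse. This fails. Under p = F, t = F, the left side is false but the right side is true.

Forward direction. Assume the antecedent. If p is true, the antecedent forces (p = T, t = T), and (p ⇒ ~t) ⇒ (~p | t) holds there. If p is false, (p ⇒ ~t) ⇒ (~p | t) reduces to true regardless of the other variables. Either way (p ⇒ ~t) ⇒ (~p | t) holds.

Only the forward implication holds.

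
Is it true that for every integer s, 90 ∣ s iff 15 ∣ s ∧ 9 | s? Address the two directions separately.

The forward direction holds; the converse fails.

Forward direction. If 90 ∣ s, write s = 90q. Since 90 = 6·15, s = 15·(6q), so 15 ∣ s; and since 90 = 10·9, s = 9·(10q), so 9 ∣ s.

Converse. This fails: take s = 45. Both 15 ∣ 45 and 9 ∣ 45, yet 45 is not a multiple of 90 (since 45 = 0·90 + 45), so 90 ∤ 45.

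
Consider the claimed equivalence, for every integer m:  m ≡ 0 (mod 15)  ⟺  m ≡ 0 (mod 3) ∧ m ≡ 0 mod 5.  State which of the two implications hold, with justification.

Equivalent; both directions hold.

[⇒] Suppose m ≡ 0 (mod 15); write m = 15j + 0. Since 3 ∣ 15, reducing mod 3 gives m ≡ 0 (mod 3); since 5 ∣ 15, reducing mod 5 gives m ≡ 0 (mod 5).

[⇐] Conversely, if m ≡ 0 (mod 3) and m ≡ 0 (mod 5), then by the Chinese remainder theorem m ≡ 0 (mod 15). This is exactly m ≡ 0 (mod 15).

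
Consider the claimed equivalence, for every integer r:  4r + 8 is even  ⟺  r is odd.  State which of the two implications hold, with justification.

The forward direction fails; the converse holds.

(⟸) Suppose r is odd. Since 4 is even, 4r is even for every r, so 4r + 8 has the same parity as 8, which is even. Hence 4r + 8 is even.

(⟹) This fails: take r = 4. Then 4r + 8 = 24, which is even, yet r = 4 is even, not odd.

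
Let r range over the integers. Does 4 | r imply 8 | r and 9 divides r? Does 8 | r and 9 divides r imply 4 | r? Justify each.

(⟹) This fails: take r = 4. Certainly 4 ∣ 4, but 8 ∤ 4.

(⟸) Suppose 8 ∣ r and 9 ∣ r. Any common multiple of 8 and 9 is a multiple of their lcm; here gcd(8, 9) = 1, so lcm(8, 9) = 8·9 = 72, so 72 ∣ r. Since 4 ∣ 72, it follows that 4 ∣ r.

Only the reverse direction holds.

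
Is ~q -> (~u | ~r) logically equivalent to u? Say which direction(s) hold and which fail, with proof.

(⇒) fails and (⇐) fails.

(⇒) This fails. Under q = F, r = F, u = F, the left side is true but the right side is false.

(⇐) This fails. Under q = F, r = T, u = T, the left side is false but the right side is true.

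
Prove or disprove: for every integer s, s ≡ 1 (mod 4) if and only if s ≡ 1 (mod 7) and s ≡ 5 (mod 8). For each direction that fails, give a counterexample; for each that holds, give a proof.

(⇒) fails; (⇐) holds.

Forward direction. This fails: s = 1 gives 1 ≡ 1 (mod 4) but 1 ≡ 1 (mod 8), so the conjunction on the right does not hold.

Converse. If s ≡ 1 (mod 7) and s ≡ 5 (mod 8), then by the Chinese remainder theorem s ≡ 29 (mod 56). Since 29 ≡ 1 (mod 4) and 4 ∣ 56, we get s ≡ 1 (mod 4).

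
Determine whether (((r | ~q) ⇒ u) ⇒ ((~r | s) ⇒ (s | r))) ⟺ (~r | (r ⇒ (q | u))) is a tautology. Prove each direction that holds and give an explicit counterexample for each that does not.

(⇒) This fails. Under r = T, q = F, u = F, s = F, the left side is true but the right side is false.

(⇐) This fails. Under r = F, q = T, u = F, s = F, the left side is false but the right side is true.

(⇒) fails and (⇐) fails.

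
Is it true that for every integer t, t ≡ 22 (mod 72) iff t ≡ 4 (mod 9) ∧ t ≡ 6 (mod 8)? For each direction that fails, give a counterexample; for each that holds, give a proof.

Both directions hold.

Converse. If t ≡ 4 (mod 9) and t ≡ 6 (mod 8), then by the Chinese remainder theorem t ≡ 22 (mod 72). This is exactly t ≡ 22 (mod 72).

Forward direction. Suppose t ≡ 22 (mod 72); write t = 72j + 22. Since 9 ∣ 72, reducing mod 9 gives t ≡ 22 ≡ 4 (mod 9); since 8 ∣ 72, reducing mod 8 gives t ≡ 22 ≡ 6 (mod 8).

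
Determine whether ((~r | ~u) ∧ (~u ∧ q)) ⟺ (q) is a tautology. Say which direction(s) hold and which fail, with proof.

(⇒) Assume the antecedent. If r is true, the antecedent forces (r = T, q = T, u = F), and q holds there. If r is false, the antecedent forces (r = F, q = T, u = F), and q holds there. Either way q holds.

(⇐) This fails. Under r = F, q = T, u = T, the left side is false but the right side is true.

Only the forward direction holds.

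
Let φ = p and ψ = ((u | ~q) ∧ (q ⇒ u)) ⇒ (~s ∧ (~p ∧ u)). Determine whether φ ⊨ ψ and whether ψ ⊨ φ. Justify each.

Both directions fail.

(⇒) This fails. Under q = F, u = F, p = T, s = F, the left side is true but the right side is false.

(⇐) This fails. Under q = T, u = F, p = F, s = F, the left side is false but the right side is true.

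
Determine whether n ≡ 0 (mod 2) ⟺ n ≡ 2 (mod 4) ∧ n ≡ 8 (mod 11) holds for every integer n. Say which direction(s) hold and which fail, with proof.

(⟹) This fails: n = 0 gives 0 ≡ 0 (mod 2) but 0 ≡ 0 (mod 4), so the conjunction on the right does not hold.

(⟸) Conversely, if n ≡ 2 (mod 4) and n ≡ 8 (mod 11), then by the Chinese remainder theorem n ≡ 30 (mod 44). Since 30 ≡ 0 (mod 2) and 2 ∣ 44, we get n ≡ 0 (mod 2).

Only the converse holds.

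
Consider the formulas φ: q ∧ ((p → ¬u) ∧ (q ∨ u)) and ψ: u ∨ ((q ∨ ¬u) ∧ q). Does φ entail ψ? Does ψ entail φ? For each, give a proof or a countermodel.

Not equivalent: only (⇒) holds.

(⟹) Assume the antecedent. If q is true, u ∨ ((q ∨ ¬u) ∧ q) reduces to true regardless of the other variables. If q is false, the antecedent cannot hold. Either way u ∨ ((q ∨ ¬u) ∧ q) holds.

(⟸) This fails. Under q = F, p = F, u = T, the left side is false but the right side is true.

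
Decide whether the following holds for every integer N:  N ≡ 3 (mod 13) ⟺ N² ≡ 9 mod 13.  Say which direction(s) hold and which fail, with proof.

Not equivalent: only (⇒) holds.

(⟹) Suppose N ≡ 3 (mod 13). Write N = 13j + 3. Then (13j + 3)² = 169j² + 78j + 9 = 13(13j² + 6j) + 9, so N² ≡ 9 (mod 13).

(⟸) This fails: take N = 10. Then 10² = 100 ≡ 9 (mod 13), yet 10 ≡ 10 (mod 13), not 3.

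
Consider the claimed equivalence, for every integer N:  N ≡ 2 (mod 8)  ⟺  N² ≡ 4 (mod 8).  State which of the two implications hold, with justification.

(→) Suppose N ≡ 2 (mod 8). Write N = 8j + 2. Then (8j + 2)² = 64j² + 32j + 4 = 8(8j² + 4j) + 4, so N² ≡ 4 (mod 8).

(←) This fails: take N = 6. Then 6² = 36 ≡ 4 (mod 8), yet 6 ≡ 6 (mod 8), not 2.

Not equivalent: only (⇒) holds.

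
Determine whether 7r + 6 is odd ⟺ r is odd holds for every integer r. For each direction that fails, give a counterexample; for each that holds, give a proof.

The biconditional holds.

(→) Suppose 7r + 6 is odd. Since 7 is odd, 7r and r have the same parity, so 7r + 6 ≡ r + 6 (mod 2). As 6 is even, 7r + 6 is odd exactly when r is odd. Thus r is odd.

(←) Conversely, suppose r is odd; write r = 2j + 1. Then 7r + 6 = 7·(2j + 1) + 6 = 2·7j + 13, which is odd.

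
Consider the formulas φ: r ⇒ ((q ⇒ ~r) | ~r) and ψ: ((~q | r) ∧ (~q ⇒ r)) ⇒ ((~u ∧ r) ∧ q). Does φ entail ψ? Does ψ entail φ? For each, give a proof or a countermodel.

Neither direction holds.

(→) This fails. Under u = F, q = F, r = T, the left side is true but the right side is false.

(←) This fails. Under u = F, q = T, r = T, the left side is false but the right side is true.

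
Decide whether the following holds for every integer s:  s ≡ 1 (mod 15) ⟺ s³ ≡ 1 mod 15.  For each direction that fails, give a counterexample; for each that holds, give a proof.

(⟹) Suppose s ≡ 1 (mod 15). Write s = 15j + 1. Then (15j + 1)³ = 3375j³ + 675j² + 45j + 1 = 15(225j³ + 45j² + 3j) + 1, so s³ ≡ 1 (mod 15).

(⟸) Conversely, suppose s³ ≡ 1 (mod 15). The only residue r in {0, …, 14} with r³ ≡ 1 (mod 15) is r = 1, so s ≡ 1 (mod 15).

Equivalent; both directions hold.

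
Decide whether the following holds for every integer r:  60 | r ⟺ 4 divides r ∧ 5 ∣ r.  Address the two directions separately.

Forward direction. If 60 ∣ r, write r = 60q. Since 60 = 15·4, r = 4·(15q), so 4 ∣ r; and since 60 = 12·5, r = 5·(12q), so 5 ∣ r.

Converse. This fails: take r = 20. Both 4 ∣ 20 and 5 ∣ 20, yet 20 is not a multiple of 60 (since 20 = 0·60 + 20), so 60 ∤ 20.

Only the forward implication holds.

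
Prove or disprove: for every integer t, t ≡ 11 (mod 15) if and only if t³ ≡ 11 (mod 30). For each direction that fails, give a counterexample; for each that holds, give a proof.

Forward direction. This fails: take t = 26. Then 26 ≡ 11 (mod 15), but 26³ = 17576 ≡ 26 (mod 30), not 11.

Converse. The residues r modulo 30 with r³ ≡ 11 (mod 30) are exactly {11}, and each is ≡ 11 (mod 15).

Only the converse holds.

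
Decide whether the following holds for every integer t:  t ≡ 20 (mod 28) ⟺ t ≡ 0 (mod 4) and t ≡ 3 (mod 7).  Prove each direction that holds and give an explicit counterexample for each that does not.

(→) This fails: t = 20 gives 20 ≡ 20 (mod 28) but 20 ≡ 6 (mod 7), so the conjunction on the right does not hold.

(←) This fails: t = 24 satisfies both congruences on the right (24 ≡ 0 mod 4 and 24 ≡ 3 mod 7) yet 24 ≡ 24 (mod 28), not 20.

Both directions fail.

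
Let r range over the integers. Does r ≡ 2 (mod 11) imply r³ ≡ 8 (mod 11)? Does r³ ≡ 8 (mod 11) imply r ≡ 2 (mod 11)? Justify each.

(⟹) Suppose r ≡ 2 (mod 11). Write r = 11j + 2. Then (11j + 2)³ = 1331j³ + 726j² + 132j + 8 = 11(121j³ + 66j² + 12j) + 8, so r³ ≡ 8 (mod 11).

(⟸) Conversely, suppose r³ ≡ 8 (mod 11). The only residue r in {0, …, 10} with r³ ≡ 8 (mod 11) is r = 2, so r ≡ 2 (mod 11).

Both directions hold; the statement is true.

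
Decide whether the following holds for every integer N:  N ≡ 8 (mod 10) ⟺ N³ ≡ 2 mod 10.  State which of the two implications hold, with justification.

(⇒) Suppose N ≡ 8 (mod 10). Write N = 10j + 8. Then (10j + 8)³ = 1000j³ + 2400j² + 1920j + 512 = 10(100j³ + 240j² + 192j + 51) + 2, so N³ ≡ 2 (mod 10).

(⇐) For the converse, argue contrapositively. If N ≢ 8 (mod 10), then N is congruent to one of 0, 1, 2, 3, 4, 5, 6, 7, 9 modulo 10, and these give N³ ≡ 0, 1, 8, 7, 4, 5, 6, 3, 9 respectively — never 2.

The biconditional holds.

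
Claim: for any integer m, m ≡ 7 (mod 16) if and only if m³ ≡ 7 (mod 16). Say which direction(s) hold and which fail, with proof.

(→) Suppose m ≡ 7 (mod 16). Write m = 16j + 7. Then (16j + 7)³ = 4096j³ + 5376j² + 2352j + 343 = 16(256j³ + 336j² + 147j + 21) + 7, so m³ ≡ 7 (mod 16).

(←) Conversely, suppose m³ ≡ 7 (mod 16). The only residue r in {0, …, 15} with r³ ≡ 7 (mod 16) is r = 7, so m ≡ 7 (mod 16).

Both implications hold.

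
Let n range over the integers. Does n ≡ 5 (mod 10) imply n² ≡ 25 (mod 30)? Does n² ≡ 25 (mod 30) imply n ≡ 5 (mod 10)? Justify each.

Only the reverse direction holds.

(⇒) This fails: take n = 15. Then 15 ≡ 5 (mod 10), but 15² = 225 ≡ 15 (mod 30), not 25.

(⇐) Conversely, the residues r modulo 30 with r² ≡ 25 (mod 30) are exactly {5, 25}, and each is ≡ 5 (mod 10).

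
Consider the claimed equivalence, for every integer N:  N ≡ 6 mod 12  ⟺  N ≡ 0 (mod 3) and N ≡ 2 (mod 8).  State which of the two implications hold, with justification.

(→) This fails: N = 6 gives 6 ≡ 6 (mod 12) but 6 ≡ 6 (mod 8), so the conjunction on the right does not hold.

(←) Conversely, if N ≡ 0 (mod 3) and N ≡ 2 (mod 8), then by the Chinese remainder theorem N ≡ 18 (mod 24). Since 18 ≡ 6 (mod 12) and 12 ∣ 24, we get N ≡ 6 (mod 12).

The forward direction fails; the converse holds.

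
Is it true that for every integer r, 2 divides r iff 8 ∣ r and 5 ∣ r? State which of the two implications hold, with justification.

(⇒) fails; (⇐) holds.

(⇒) This fails: take r = 2. Certainly 2 ∣ 2, but 8 ∤ 2.

(⇐) Suppose 8 ∣ r and 5 ∣ r. Any common multiple of 8 and 5 is a multiple of their lcm; here gcd(8, 5) = 1, so lcm(8, 5) = 8·5 = 40, so 40 ∣ r. Since 2 ∣ 40, it follows that 2 ∣ r.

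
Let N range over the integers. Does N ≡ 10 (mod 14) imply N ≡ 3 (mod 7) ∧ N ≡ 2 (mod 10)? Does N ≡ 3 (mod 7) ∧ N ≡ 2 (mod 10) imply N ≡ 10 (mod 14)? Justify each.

(⇒) This fails: N = 66 gives 66 ≡ 10 (mod 14) but 66 ≡ 6 (mod 10), so the conjunction on the right does not hold.

(⇐) Conversely, if N ≡ 3 (mod 7) and N ≡ 2 (mod 10), then by the Chinese remainder theorem N ≡ 52 (mod 70). Since 52 ≡ 10 (mod 14) and 14 ∣ 70, we get N ≡ 10 (mod 14).

Only the converse holds.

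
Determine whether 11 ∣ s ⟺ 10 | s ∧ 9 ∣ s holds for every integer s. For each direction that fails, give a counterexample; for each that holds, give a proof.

(⇒) fails and (⇐) fails.

[⇒] This fails: take s = 11. Certainly 11 ∣ 11, but 10 ∤ 11.

[⇐] This fails: take s = 90. Both 10 ∣ 90 and 9 ∣ 90, yet 90 is not a multiple of 11 (since 90 = 8·11 + 2), so 11 ∤ 90.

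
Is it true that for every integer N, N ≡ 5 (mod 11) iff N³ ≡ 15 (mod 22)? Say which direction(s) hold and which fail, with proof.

The forward direction fails; the converse holds.

[⇒] This fails: take N = 16. Then 16 ≡ 5 (mod 11), but 16³ = 4096 ≡ 4 (mod 22), not 15.

[⇐] Conversely, the residues r modulo 22 with r³ ≡ 15 (mod 22) are exactly {5}, and each is ≡ 5 (mod 11).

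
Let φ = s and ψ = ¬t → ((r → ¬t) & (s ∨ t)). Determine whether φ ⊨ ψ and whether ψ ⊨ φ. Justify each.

Only the forward direction holds.

[⇒] Assume the antecedent. If t is true, ¬t → ((r → ¬t) & (s ∨ t)) reduces to true regardless of the other variables. If t is false, the antecedent forces (t = F, s = T, r = F) or (t = F, s = T, r = T), and ¬t → ((r → ¬t) & (s ∨ t)) holds there. Either way ¬t → ((r → ¬t) & (s ∨ t)) holds.

[⇐] This fails. Under t = T, s = F, r = F, the left side is false but the right side is true.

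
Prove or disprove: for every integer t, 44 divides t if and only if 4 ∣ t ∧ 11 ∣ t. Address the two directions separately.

(⟹) If 44 ∣ t, write t = 44q. Since 44 = 11·4, t = 4·(11q), so 4 ∣ t; and since 44 = 4·11, t = 11·(4q), so 11 ∣ t.

(⟸) Suppose 4 ∣ t and 11 ∣ t. Any common multiple of 4 and 11 is a multiple of their lcm; here gcd(4, 11) = 1, so lcm(4, 11) = 4·11 = 44, so 44 ∣ t.

Both directions hold.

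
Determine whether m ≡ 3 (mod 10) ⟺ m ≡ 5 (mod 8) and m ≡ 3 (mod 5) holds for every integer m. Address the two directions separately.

Only the converse holds.

(⟹) This fails: m = 33 gives 33 ≡ 3 (mod 10) but 33 ≡ 1 (mod 8), so the conjunction on the right does not hold.

(⟸) Conversely, if m ≡ 5 (mod 8) and m ≡ 3 (mod 5), then by the Chinese remainder theorem m ≡ 13 (mod 40). Since 13 ≡ 3 (mod 10) and 10 ∣ 40, we get m ≡ 3 (mod 10).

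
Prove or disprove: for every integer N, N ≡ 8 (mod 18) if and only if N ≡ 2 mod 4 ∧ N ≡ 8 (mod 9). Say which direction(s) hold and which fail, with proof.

Forward direction. This fails: N = 8 gives 8 ≡ 8 (mod 18) but 8 ≡ 0 (mod 4), so the conjunction on the right does not hold.

Converse. If N ≡ 2 (mod 4) and N ≡ 8 (mod 9), then by the Chinese remainder theorem N ≡ 26 (mod 36). Since 26 ≡ 8 (mod 18) and 18 ∣ 36, we get N ≡ 8 (mod 18).

The forward direction fails; the converse holds.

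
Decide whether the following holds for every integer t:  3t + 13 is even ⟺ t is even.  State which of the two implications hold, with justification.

(⇒) This fails: t = 1 gives 3t + 13 = 16, which is even, but 1 is odd, not even.

(⇐) This also fails: t = 4 is even, but 3t + 13 = 25 is odd, not even.

Neither implication holds.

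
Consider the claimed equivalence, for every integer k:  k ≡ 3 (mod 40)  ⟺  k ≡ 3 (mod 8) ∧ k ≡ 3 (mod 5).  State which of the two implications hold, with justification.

[⇒] Suppose k ≡ 3 (mod 40); write k = 40j + 3. Since 8 ∣ 40, reducing mod 8 gives k ≡ 3 (mod 8); since 5 ∣ 40, reducing mod 5 gives k ≡ 3 (mod 5).

[⇐] Conversely, if k ≡ 3 (mod 8) and k ≡ 3 (mod 5), then by the Chinese remainder theorem k ≡ 3 (mod 40). This is exactly k ≡ 3 (mod 40).

Both directions hold; the statement is true.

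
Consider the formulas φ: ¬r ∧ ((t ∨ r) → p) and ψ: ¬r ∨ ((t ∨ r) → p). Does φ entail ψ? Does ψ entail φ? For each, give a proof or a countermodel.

(→) Assume the antecedent. If p is true, ¬r ∨ ((t ∨ r) → p) reduces to true regardless of the other variables. If p is false, the antecedent forces (p = F, r = F, t = F), and ¬r ∨ ((t ∨ r) → p) holds there. Either way ¬r ∨ ((t ∨ r) → p) holds.

(←) This fails. Under p = T, r = T, t = F, the left side is false but the right side is true.

Only the forward implication holds.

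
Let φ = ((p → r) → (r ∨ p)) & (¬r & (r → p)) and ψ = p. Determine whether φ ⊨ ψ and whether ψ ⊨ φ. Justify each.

Only the forward implication holds.

Converse. This fails. Under p = T, r = T, the left side is false but the right side is true.

Forward direction. Assume the antecedent. If p is true, p reduces to true regardless of the other variables. If p is false, the antecedent cannot hold. Either way p holds.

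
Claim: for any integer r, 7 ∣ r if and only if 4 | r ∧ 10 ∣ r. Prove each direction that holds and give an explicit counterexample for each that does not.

(⟹) This fails: take r = 7. Certainly 7 ∣ 7, but 4 ∤ 7.

(⟸) This fails: take r = 20. Both 4 ∣ 20 and 10 ∣ 20, yet 20 is not a multiple of 7 (since 20 = 2·7 + 6), so 7 ∤ 20.

Neither implication holds.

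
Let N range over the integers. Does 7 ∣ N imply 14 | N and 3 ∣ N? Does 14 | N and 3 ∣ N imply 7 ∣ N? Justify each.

Only the reverse direction holds.

(⟹) This fails: take N = 7. Certainly 7 ∣ 7, but 14 ∤ 7.

(⟸) Suppose 14 ∣ N and 3 ∣ N. Any common multiple of 14 and 3 is a multiple of their lcm; here gcd(14, 3) = 1, so lcm(14, 3) = 14·3 = 42, so 42 ∣ N. Since 7 ∣ 42, it follows that 7 ∣ N.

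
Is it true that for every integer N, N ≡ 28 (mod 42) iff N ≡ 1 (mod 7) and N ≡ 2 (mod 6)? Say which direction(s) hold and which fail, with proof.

[⇒] This fails: N = 28 gives 28 ≡ 28 (mod 42) but 28 ≡ 0 (mod 7), so the conjunction on the right does not hold.

[⇐] This fails: N = 8 satisfies both congruences on the right (8 ≡ 1 mod 7 and 8 ≡ 2 mod 6) yet 8 ≡ 8 (mod 42), not 28.

(⇒) fails and (⇐) fails.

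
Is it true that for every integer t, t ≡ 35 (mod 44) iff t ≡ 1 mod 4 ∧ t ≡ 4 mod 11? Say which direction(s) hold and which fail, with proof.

(→) This fails: t = 35 gives 35 ≡ 35 (mod 44) but 35 ≡ 3 (mod 4), so the conjunction on the right does not hold.

(←) This fails: t = 37 satisfies both congruences on the right (37 ≡ 1 mod 4 and 37 ≡ 4 mod 11) yet 37 ≡ 37 (mod 44), not 35.

Neither direction holds.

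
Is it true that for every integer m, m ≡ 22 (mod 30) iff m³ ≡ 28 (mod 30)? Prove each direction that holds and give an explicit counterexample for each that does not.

(←) Suppose m³ ≡ 28 (mod 30). The only residue r in {0, …, 29} with r³ ≡ 28 (mod 30) is r = 22, so m ≡ 22 (mod 30).

(→) Suppose m ≡ 22 (mod 30). Write m = 30j + 22. Then (30j + 22)³ = 27000j³ + 59400j² + 43560j + 10648 = 30(900j³ + 1980j² + 1452j + 354) + 28, so m³ ≡ 28 (mod 30).

The biconditional holds.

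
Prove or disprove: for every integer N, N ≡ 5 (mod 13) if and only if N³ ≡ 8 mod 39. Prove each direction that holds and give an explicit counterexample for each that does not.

(⇒) This fails: take N = 18. Then 18 ≡ 5 (mod 13), but 18³ = 5832 ≡ 21 (mod 39), not 8.

(⇐) This fails: take N = 2. Then 2³ = 8 ≡ 8 (mod 39), yet 2 ≡ 2 (mod 13), not 5.

Neither direction holds.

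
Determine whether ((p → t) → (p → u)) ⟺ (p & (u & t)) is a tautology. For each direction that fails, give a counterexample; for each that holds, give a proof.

[⇒] This fails. Under p = F, u = F, t = F, the left side is true but the right side is false.

[⇐] Assume the antecedent. If p is true, the antecedent forces (p = T, u = T, t = T), and (p → t) → (p → u) holds there. If p is false, the antecedent cannot hold. Either way (p → t) → (p → u) holds.

The forward direction fails; the converse holds.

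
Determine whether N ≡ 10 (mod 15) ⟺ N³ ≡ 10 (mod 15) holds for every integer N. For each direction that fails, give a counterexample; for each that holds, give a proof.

Equivalent; both directions hold.

(→) Suppose N ≡ 10 (mod 15). Write N = 15j + 10. Then (15j + 10)³ = 3375j³ + 6750j² + 4500j + 1000 = 15(225j³ + 450j² + 300j + 66) + 10, so N³ ≡ 10 (mod 15).

(←) Conversely, suppose N³ ≡ 10 (mod 15). The only residue r in {0, …, 14} with r³ ≡ 10 (mod 15) is r = 10, so N ≡ 10 (mod 15).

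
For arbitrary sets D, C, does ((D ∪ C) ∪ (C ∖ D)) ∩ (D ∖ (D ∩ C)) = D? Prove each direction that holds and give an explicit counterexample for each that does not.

Forward inclusion. Let x ∈ ((D ∪ C) ∪ (C ∖ D)) ∩ (D ∖ (D ∩ C)). Then x ∈ D and x ∉ C, from which x ∈ D.

Reverse inclusion. This inclusion fails. Take D = {1}, C = {1}; then 1 ∈ D but 1 ∉ ((D ∪ C) ∪ (C ∖ D)) ∩ (D ∖ (D ∩ C)).

Only the forward inclusion holds.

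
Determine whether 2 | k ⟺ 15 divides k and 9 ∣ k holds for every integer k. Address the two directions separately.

[⇒] This fails: take k = 2. Certainly 2 ∣ 2, but 15 ∤ 2.

[⇐] This fails: take k = 45. Both 15 ∣ 45 and 9 ∣ 45, yet 45 is not a multiple of 2 (since 45 = 22·2 + 1), so 2 ∤ 45.

Neither implication holds.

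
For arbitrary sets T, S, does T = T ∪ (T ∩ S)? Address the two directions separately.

The two sets are equal.

(⊆) Let x ∈ T. Then either x ∈ T and x ∉ S; or x ∈ T ∩ S. In each case x ∈ T ∪ (T ∩ S), so T ⊆ T ∪ (T ∩ S).

(⊇) Let x ∈ T ∪ (T ∩ S). Then either x ∈ T and x ∉ S; or x ∈ T ∩ S. In each case x ∈ T, so T ∪ (T ∩ S) ⊆ T.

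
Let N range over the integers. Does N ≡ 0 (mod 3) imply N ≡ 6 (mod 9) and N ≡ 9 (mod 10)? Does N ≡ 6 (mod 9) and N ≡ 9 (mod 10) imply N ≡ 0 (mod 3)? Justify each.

(→) This fails: N = 0 gives 0 ≡ 0 (mod 3) but 0 ≡ 0 (mod 9), so the conjunction on the right does not hold.

(←) Conversely, if N ≡ 6 (mod 9) and N ≡ 9 (mod 10), then by the Chinese remainder theorem N ≡ 69 (mod 90). Since 69 ≡ 0 (mod 3) and 3 ∣ 90, we get N ≡ 0 (mod 3).

Only the reverse direction holds.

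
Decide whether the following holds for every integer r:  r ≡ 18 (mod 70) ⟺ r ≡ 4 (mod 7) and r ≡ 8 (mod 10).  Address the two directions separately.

Both implications hold.

Forward direction. Suppose r ≡ 18 (mod 70); write r = 70j + 18. Since 7 ∣ 70, reducing mod 7 gives r ≡ 18 ≡ 4 (mod 7); since 10 ∣ 70, reducing mod 10 gives r ≡ 18 ≡ 8 (mod 10).

Converse. If r ≡ 4 (mod 7) and r ≡ 8 (mod 10), then by the Chinese remainder theorem r ≡ 18 (mod 70). This is exactly r ≡ 18 (mod 70).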